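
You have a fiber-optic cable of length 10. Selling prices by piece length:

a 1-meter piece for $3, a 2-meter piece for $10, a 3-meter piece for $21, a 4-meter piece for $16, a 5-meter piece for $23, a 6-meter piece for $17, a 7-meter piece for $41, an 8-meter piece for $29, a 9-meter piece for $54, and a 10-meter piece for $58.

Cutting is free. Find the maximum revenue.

66

Let r[k] be the best obtainable value from length k. For each k, try every first piece i and keep the best of price[i] + r[k−i].
r[1] = 3
r[2] = 10
r[3] = 21
r[4] = 24  (first piece 1, then r[3]=21)
r[5] = 31  (first piece 2, then r[3]=21)
r[6] = 42  (first piece 3, then r[3]=21)
r[7] = 45  (first piece 1, then r[6]=42)
r[8] = 52  (first piece 2, then r[6]=42)
r[9] = 63  (first piece 3, then r[6]=42)
r[10] = 66  (first piece 1, then r[9]=63)
One optimal cutting: 3 + 3 + 3 + 1 → $21 + $21 + $21 + $3 = $66.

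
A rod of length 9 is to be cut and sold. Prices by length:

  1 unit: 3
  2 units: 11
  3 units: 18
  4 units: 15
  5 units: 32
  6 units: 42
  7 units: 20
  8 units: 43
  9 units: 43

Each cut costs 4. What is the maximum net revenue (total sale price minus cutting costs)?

56

Build v[k] bottom-up: v[k] = max over allowed piece i of (p[i] + v[k−i]) − 4 per cut.
v[1] = 3
v[2] = 11
v[3] = 18
v[4] = 18  (first piece 2, then v[2]=11)
v[5] = 32
v[6] = 42
v[7] = 41  (first piece 1, then v[6]=42)
v[8] = 49  (first piece 2, then v[6]=42)
v[9] = 56  (first piece 3, then v[6]=42)
One optimal plan: pieces 6 + 3 (1 cut) → 60 − 4 = 56.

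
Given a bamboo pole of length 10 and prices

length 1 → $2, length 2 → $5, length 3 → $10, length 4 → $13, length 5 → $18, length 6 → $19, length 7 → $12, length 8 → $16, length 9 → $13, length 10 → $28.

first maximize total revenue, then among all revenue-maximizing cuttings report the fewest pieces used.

Let r[k] be the best obtainable value from length k. For each k, try every first piece i and keep the best of price[i] + r[k−i].
r[1] = 2
r[2] = max(2+2, 5+0) = 5
r[3] = max(2+5, 5+2, 10+0) = 10
r[4] = max(2+10, 5+5, 10+2, 13+0) = 13
r[5] = max(2+13, 5+10, 10+5, 13+2, 18+0) = 18
r[6] = max(2+18, 5+13, 10+10, 13+5, 18+2, 19+0) = 20
r[7] = max(2+20, 5+18, 10+13, …, 19+2, 12+0) = 23
r[8] = max(2+23, 5+20, 10+18, …, 12+2, 16+0) = 28
r[9] = max(2+28, 5+23, 10+20, …, 16+2, 13+0) = 31
r[10] = max(2+31, 5+28, 10+23, …, 13+2, 28+0) = 36
Maximum revenue is $36.
Now minimize piece count subject to staying optimal: for each k, pieces[k] = 1 + min over i with p[i]+r[k−i]=r[k] of pieces[k−i].
pieces[7] = 2
pieces[8] = 2
pieces[9] = 2
pieces[10] = 2

2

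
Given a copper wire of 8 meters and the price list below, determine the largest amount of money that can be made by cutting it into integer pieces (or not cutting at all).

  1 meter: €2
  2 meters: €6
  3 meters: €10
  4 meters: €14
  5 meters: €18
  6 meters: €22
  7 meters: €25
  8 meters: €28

28

Consider every possible first cut. r[k] is the best of p[i]+r[k−i] over all sellable i≤k.
r[1] = 2
r[2] = max(2+2, 6+0) = 6
r[3] = max(2+6, 6+2, 10+0) = 10
r[4] = max(2+10, 6+6, 10+2, 14+0) = 14
r[5] = max(2+14, 6+10, 10+6, 14+2, 18+0) = 18
r[6] = max(2+18, 6+14, 10+10, 14+6, 18+2, 22+0) = 22
r[7] = max(2+22, 6+18, 10+14, …, 22+2, 25+0) = 25
r[8] = max(2+25, 6+22, 10+18, …, 25+2, 28+0) = 28
One optimal cutting: 6 + 2 → €22 + €6 = €28.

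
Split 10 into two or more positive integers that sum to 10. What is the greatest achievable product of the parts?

Let g[k] be the best product for length k (with at least one cut). For each first piece i, the rest contributes max(k−i, g[k−i]).
g[2] = 1·max(1,0) = 1·1 = 1
g[3] = 1·max(2,1) = 1·2 = 2
g[4] = 2·max(2,1) = 2·2 = 4
g[5] = 2·max(3,2) = 2·3 = 6
g[6] = 3·max(3,2) = 3·3 = 9
g[7] = 2·max(5,6) = 2·6 = 12
g[8] = 2·max(6,9) = 2·9 = 18
g[9] = 3·max(6,9) = 3·9 = 27
g[10] = 2·max(8,18) = 2·18 = 36
One optimal split: 3 + 3 + 2 + 2; product 3·3·2·2 = 36.

36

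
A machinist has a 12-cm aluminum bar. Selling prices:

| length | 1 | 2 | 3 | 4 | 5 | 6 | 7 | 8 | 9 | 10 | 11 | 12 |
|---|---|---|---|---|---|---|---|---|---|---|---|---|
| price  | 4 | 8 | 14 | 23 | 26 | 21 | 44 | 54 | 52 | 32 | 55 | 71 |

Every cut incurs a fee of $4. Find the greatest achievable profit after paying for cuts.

73

Let r[k] be the best obtainable value from length k. For each k, try every first piece i and keep the best of price[i] + r[k−i] minus the 4 cut fee when i<k.
r[1] = 4
r[2] = max(4+4-4, 8+0) = 8
r[3] = max(4+8-4, 8+4-4, 14+0) = 14
r[4] = max(4+14-4, 8+8-4, 14+4-4, 23+0) = 23
r[5] = max(4+23-4, 8+14-4, 14+8-4, 23+4-4, 26+0) = 26
r[6] = max(4+26-4, 8+23-4, 14+14-4, 23+8-4, 26+4-4, 21+0) = 27
r[7] = max(4+27-4, 8+26-4, 14+23-4, …, 21+4-4, 44+0) = 44
r[8] = max(4+44-4, 8+27-4, 14+26-4, …, 44+4-4, 54+0) = 54
r[9] = max(4+54-4, 8+44-4, 14+27-4, …, 54+4-4, 52+0) = 54
r[10] = max(4+54-4, 8+54-4, 14+44-4, …, 52+4-4, 32+0) = 58
r[11] = max(4+58-4, 8+54-4, 14+54-4, …, 32+4-4, 55+0) = 64
r[12] = max(4+64-4, 8+58-4, 14+54-4, …, 55+4-4, 71+0) = 73
One optimal plan: pieces 8 + 4 (1 cut) → $77 − $4 = $73.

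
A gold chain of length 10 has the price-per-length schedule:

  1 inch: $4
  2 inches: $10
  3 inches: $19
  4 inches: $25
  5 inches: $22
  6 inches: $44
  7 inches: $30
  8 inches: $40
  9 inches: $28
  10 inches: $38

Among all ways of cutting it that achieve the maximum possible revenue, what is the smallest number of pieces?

Consider every possible first cut. r[k] is the best of p[i]+r[k−i] over all sellable i≤k.
r[1] = 4
r[2] = max(4+4, 10+0) = 10
r[3] = max(4+10, 10+4, 19+0) = 19
r[4] = max(4+19, 10+10, 19+4, 25+0) = 25
r[5] = max(4+25, 10+19, 19+10, 25+4, 22+0) = 29
r[6] = max(4+29, 10+25, 19+19, 25+10, 22+4, 44+0) = 44
r[7] = max(4+44, 10+29, 19+25, …, 44+4, 30+0) = 48
r[8] = max(4+48, 10+44, 19+29, …, 30+4, 40+0) = 54
r[9] = max(4+54, 10+48, 19+44, …, 40+4, 28+0) = 63
r[10] = max(4+63, 10+54, 19+48, …, 28+4, 38+0) = 69
Maximum revenue is $69.
Now minimize piece count subject to staying optimal: for each k, pieces[k] = 1 + min over i with p[i]+r[k−i]=r[k] of pieces[k−i].
pieces[7] = 2
pieces[8] = 2
pieces[9] = 2
pieces[10] = 2

2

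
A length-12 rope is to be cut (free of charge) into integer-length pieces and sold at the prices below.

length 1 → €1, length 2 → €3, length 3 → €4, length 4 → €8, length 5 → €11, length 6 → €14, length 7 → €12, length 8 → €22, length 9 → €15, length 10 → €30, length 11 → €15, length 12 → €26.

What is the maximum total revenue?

Let v[k] be the best obtainable value from length k. For each k, try every first piece i and keep the best of price[i] + v[k−i].
v[1] = 1
v[2] = 3
v[3] = 4  (first piece 1, then v[2]=3)
v[4] = 8
v[5] = 11
v[6] = 14
v[7] = 15  (first piece 1, then v[6]=14)
v[8] = 22
v[9] = 23  (first piece 1, then v[8]=22)
v[10] = 30
v[11] = 31  (first piece 1, then v[10]=30)
v[12] = 33  (first piece 2, then v[10]=30)
One optimal cutting: 10 + 2 → €30 + €3 = €33.

33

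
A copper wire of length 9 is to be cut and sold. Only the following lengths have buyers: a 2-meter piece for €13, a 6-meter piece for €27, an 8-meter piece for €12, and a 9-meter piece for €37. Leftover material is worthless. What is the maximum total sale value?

52

Build f[k] bottom-up: f[k] = max over allowed piece i of (p[i] + f[k−i]).
f[1] = 0
f[2] = 13
f[3] = 13
f[4] = 26  (first piece 2, then f[2]=13)
f[5] = 26
f[6] = max(13+26, 27+0) = 39
f[7] = max(13+26, 27+0) = 39
f[8] = max(13+39, 27+13, 12+0) = 52
f[9] = max(13+39, 27+13, 12+0, 37+0) = 52
One optimal cutting: pieces 2 + 2 + 2 + 2 with 1 meter of scrap → €52.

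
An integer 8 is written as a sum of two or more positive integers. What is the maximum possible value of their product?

Define prod[k] = max over 1≤i<k of i · max(k−i, prod[k−i]); the inner max lets the remainder stay uncut if that's better.
prod[2] = 1*max(1,0) = 1*1 = 1
prod[3] = max(1*2, 2*1) = 2
prod[4] = max(1*3, 2*2, 3*1) = 4
prod[5] = max(1*4, 2*3, 3*2, 4*1) = 6
prod[6] = max(1*6, 2*4, 3*3, 4*2, 5*1) = 9
prod[7] = max(1*9, 2*6, 3*4, 4*3, 5*2, 6*1) = 12
prod[8] = max(1*12, 2*9, 3*6, …, 6*2, 7*1) = 18
One optimal split: 3 + 3 + 2; product 3*3*2 = 18.

18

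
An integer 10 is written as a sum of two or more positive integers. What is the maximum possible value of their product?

Define m[k] = max over 1≤i<k of i · max(k−i, m[k−i]); the inner max lets the remainder stay uncut if that's better.
m[2] = 1×max(1,0) = 1×1 = 1
m[3] = 1×max(2,1) = 1×2 = 2
m[4] = 2×max(2,1) = 2×2 = 4
m[5] = 2×max(3,2) = 2×3 = 6
m[6] = 3×max(3,2) = 3×3 = 9
m[7] = 2×max(5,6) = 2×6 = 12
m[8] = 2×max(6,9) = 2×9 = 18
m[9] = 3×max(6,9) = 3×9 = 27
m[10] = 2×max(8,18) = 2×18 = 36
One optimal split: 3 + 3 + 2 + 2; product 3×3×2×2 = 36.

36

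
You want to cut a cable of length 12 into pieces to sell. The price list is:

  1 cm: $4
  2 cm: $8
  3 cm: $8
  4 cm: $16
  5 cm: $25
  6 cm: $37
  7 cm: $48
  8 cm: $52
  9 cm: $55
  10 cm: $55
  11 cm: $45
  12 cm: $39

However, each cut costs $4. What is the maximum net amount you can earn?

Build r[k] bottom-up: r[k] = max over allowed piece i of (p[i] + r[k−i]) − 4 per cut.
r[1] = 4
r[2] = max(4+4-4, 8+0) = 8
r[3] = max(4+8-4, 8+4-4, 8+0) = 8
r[4] = max(4+8-4, 8+8-4, 8+4-4, 16+0) = 16
r[5] = max(4+16-4, 8+8-4, 8+8-4, 16+4-4, 25+0) = 25
r[6] = max(4+25-4, 8+16-4, 8+8-4, 16+8-4, 25+4-4, 37+0) = 37
r[7] = max(4+37-4, 8+25-4, 8+16-4, …, 37+4-4, 48+0) = 48
r[8] = max(4+48-4, 8+37-4, 8+25-4, …, 48+4-4, 52+0) = 52
r[9] = max(4+52-4, 8+48-4, 8+37-4, …, 52+4-4, 55+0) = 55
r[10] = max(4+55-4, 8+52-4, 8+48-4, …, 55+4-4, 55+0) = 56
r[11] = max(4+56-4, 8+55-4, 8+52-4, …, 55+4-4, 45+0) = 60
r[12] = max(4+60-4, 8+56-4, 8+55-4, …, 45+4-4, 39+0) = 70
One optimal plan: pieces 6 + 6 (1 cut) → $74 − $4 = $70.

70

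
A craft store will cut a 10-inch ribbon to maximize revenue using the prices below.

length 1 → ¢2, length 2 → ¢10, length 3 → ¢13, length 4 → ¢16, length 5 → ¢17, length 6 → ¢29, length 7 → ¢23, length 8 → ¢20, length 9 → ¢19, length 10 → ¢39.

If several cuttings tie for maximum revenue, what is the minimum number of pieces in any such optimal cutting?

Let r[k] be the best obtainable value from length k. For each k, try every first piece i and keep the best of price[i] + r[k−i].
r[1] = 2
r[2] = 10
r[3] = 13
r[4] = 20  (first piece 2, then r[2]=10)
r[5] = 23  (first piece 2, then r[3]=13)
r[6] = 30  (first piece 2, then r[4]=20)
r[7] = 33  (first piece 2, then r[5]=23)
r[8] = 40  (first piece 2, then r[6]=30)
r[9] = 43  (first piece 2, then r[7]=33)
r[10] = 50  (first piece 2, then r[8]=40)
Maximum revenue is ¢50.
Now minimize piece count subject to staying optimal: for each k, pieces[k] = 1 + min over i with p[i]+r[k−i]=r[k] of pieces[k−i].
pieces[7] = 3
pieces[8] = 4
pieces[9] = 4
pieces[10] = 5

5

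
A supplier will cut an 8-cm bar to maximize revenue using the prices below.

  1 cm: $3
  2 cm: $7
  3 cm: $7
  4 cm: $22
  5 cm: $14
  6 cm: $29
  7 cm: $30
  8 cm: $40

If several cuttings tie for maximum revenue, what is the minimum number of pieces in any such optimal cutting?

Consider every possible first cut. r[k] is the best of p[i]+r[k−i] over all sellable i≤k.
r[1] = 3
r[2] = max(3+3, 7+0) = 7
r[3] = max(3+7, 7+3, 7+0) = 10
r[4] = max(3+10, 7+7, 7+3, 22+0) = 22
r[5] = max(3+22, 7+10, 7+7, 22+3, 14+0) = 25
r[6] = max(3+25, 7+22, 7+10, 22+7, 14+3, 29+0) = 29
r[7] = max(3+29, 7+25, 7+22, …, 29+3, 30+0) = 32
r[8] = max(3+32, 7+29, 7+25, …, 30+3, 40+0) = 44
Maximum revenue is $44.
Now minimize piece count subject to staying optimal: for each k, pieces[k] = 1 + min over i with p[i]+r[k−i]=r[k] of pieces[k−i].
pieces[5] = 2
pieces[6] = 1
pieces[7] = 2
pieces[8] = 2

2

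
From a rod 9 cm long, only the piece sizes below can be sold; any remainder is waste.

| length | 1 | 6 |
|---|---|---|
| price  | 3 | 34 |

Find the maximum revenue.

Let r[k] be the best obtainable value from length k. For each k, try every first piece i and keep the best of price[i] + r[k−i].
r[1] = 3
r[2] = 6  (first piece 1, then r[1]=3)
r[3] = 9  (first piece 1, then r[2]=6)
r[4] = 12  (first piece 1, then r[3]=9)
r[5] = 15  (first piece 1, then r[4]=12)
r[6] = max(3+15, 34+0) = 34
r[7] = max(3+34, 34+3) = 37
r[8] = max(3+37, 34+6) = 40
r[9] = max(3+40, 34+9) = 43
One optimal cutting: 6 + 1 + 1 + 1 → $43.

43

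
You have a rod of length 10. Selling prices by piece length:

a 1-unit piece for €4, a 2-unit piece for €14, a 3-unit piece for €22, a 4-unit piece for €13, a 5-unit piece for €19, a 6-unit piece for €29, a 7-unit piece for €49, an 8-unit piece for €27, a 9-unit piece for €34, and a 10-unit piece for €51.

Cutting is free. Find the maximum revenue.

72

Build R[k] bottom-up: R[k] = max over allowed piece i of (p[i] + R[k−i]).
R[1] = 4
R[2] = max(4+4, 14+0) = 14
R[3] = max(4+14, 14+4, 22+0) = 22
R[4] = max(4+22, 14+14, 22+4, 13+0) = 28
R[5] = max(4+28, 14+22, 22+14, 13+4, 19+0) = 36
R[6] = max(4+36, 14+28, 22+22, 13+14, 19+4, 29+0) = 44
R[7] = max(4+44, 14+36, 22+28, …, 29+4, 49+0) = 50
R[8] = max(4+50, 14+44, 22+36, …, 49+4, 27+0) = 58
R[9] = max(4+58, 14+50, 22+44, …, 27+4, 34+0) = 66
R[10] = max(4+66, 14+58, 22+50, …, 34+4, 51+0) = 72
One optimal cutting: 3 + 3 + 2 + 2 → €22 + €22 + €14 + €14 = €72.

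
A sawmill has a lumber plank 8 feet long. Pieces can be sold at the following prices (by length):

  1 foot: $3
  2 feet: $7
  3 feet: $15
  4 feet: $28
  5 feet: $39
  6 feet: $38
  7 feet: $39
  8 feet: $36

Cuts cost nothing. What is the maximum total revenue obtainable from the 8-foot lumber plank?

56

Consider every possible first cut. R[k] is the best of p[i]+R[k−i] over all sellable i≤k.
R[1] = 3
R[2] = max(3+3, 7+0) = 7
R[3] = max(3+7, 7+3, 15+0) = 15
R[4] = max(3+15, 7+7, 15+3, 28+0) = 28
R[5] = max(3+28, 7+15, 15+7, 28+3, 39+0) = 39
R[6] = max(3+39, 7+28, 15+15, 28+7, 39+3, 38+0) = 42
R[7] = max(3+42, 7+39, 15+28, …, 38+3, 39+0) = 46
R[8] = max(3+46, 7+42, 15+39, …, 39+3, 36+0) = 56
One optimal cutting: 4 + 4 → $28 + $28 = $56.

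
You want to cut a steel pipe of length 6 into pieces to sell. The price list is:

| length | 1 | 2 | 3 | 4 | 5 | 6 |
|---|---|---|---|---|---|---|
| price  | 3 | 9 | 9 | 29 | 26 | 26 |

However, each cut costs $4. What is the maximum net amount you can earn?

Build v[k] bottom-up: v[k] = max over allowed piece i of (p[i] + v[k−i]) − 4 per cut.
v[1] = 3
v[2] = 9
v[3] = 9
v[4] = 29
v[5] = 28  (first piece 1, then v[4]=29)
v[6] = 34  (first piece 2, then v[4]=29)
One optimal plan: pieces 4 + 2 (1 cut) → $38 − $4 = $34.

34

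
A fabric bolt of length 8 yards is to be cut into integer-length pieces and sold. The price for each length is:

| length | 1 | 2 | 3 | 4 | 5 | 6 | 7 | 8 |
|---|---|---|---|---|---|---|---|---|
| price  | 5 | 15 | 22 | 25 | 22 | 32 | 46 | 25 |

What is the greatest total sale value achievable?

Build best[k] bottom-up: best[k] = max over allowed piece i of (p[i] + best[k−i]).
best[1] = 5
best[2] = max(5+5, 15+0) = 15
best[3] = max(5+15, 15+5, 22+0) = 22
best[4] = max(5+22, 15+15, 22+5, 25+0) = 30
best[5] = max(5+30, 15+22, 22+15, 25+5, 22+0) = 37
best[6] = max(5+37, 15+30, 22+22, 25+15, 22+5, 32+0) = 45
best[7] = max(5+45, 15+37, 22+30, …, 32+5, 46+0) = 52
best[8] = max(5+52, 15+45, 22+37, …, 46+5, 25+0) = 60
One optimal cutting: 2 + 2 + 2 + 2 → $15 + $15 + $15 + $15 = $60.

60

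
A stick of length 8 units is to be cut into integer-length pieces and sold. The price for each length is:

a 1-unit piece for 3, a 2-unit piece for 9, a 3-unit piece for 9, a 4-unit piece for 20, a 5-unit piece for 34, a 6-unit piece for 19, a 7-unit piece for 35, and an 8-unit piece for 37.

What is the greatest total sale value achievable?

Let best[k] be the best obtainable value from length k. For each k, try every first piece i and keep the best of price[i] + best[k−i].
best[1] = 3
best[2] = max(3+3, 9+0) = 9
best[3] = max(3+9, 9+3, 9+0) = 12
best[4] = max(3+12, 9+9, 9+3, 20+0) = 20
best[5] = max(3+20, 9+12, 9+9, 20+3, 34+0) = 34
best[6] = max(3+34, 9+20, 9+12, 20+9, 34+3, 19+0) = 37
best[7] = max(3+37, 9+34, 9+20, …, 19+3, 35+0) = 43
best[8] = max(3+43, 9+37, 9+34, …, 35+3, 37+0) = 46
One optimal cutting: 5 + 2 + 1 → 34 + 9 + 3 = 46.

46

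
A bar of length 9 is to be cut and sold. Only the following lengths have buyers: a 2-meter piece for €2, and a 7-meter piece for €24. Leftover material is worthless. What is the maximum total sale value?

26

Consider every possible first cut. r[k] is the best of p[i]+r[k−i] over all sellable i≤k.
r[1] = 0
r[2] = 2
r[3] = 2
r[4] = 4  (first piece 2, then r[2]=2)
r[5] = 4
r[6] = 6  (first piece 2, then r[4]=4)
r[7] = 24
r[8] = 24
r[9] = 26  (first piece 2, then r[7]=24)
One optimal cutting: 7 + 2 → €26.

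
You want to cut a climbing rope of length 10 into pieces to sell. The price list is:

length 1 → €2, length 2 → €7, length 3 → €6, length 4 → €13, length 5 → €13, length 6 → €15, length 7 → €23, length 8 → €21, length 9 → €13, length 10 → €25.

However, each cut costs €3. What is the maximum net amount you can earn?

Let r[k] be the best obtainable value from length k. For each k, try every first piece i and keep the best of price[i] + r[k−i] minus the 3 cut fee when i<k.
r[1] = 2
r[2] = max(2+2-3, 7+0) = 7
r[3] = max(2+7-3, 7+2-3, 6+0) = 6
r[4] = max(2+6-3, 7+7-3, 6+2-3, 13+0) = 13
r[5] = max(2+13-3, 7+6-3, 6+7-3, 13+2-3, 13+0) = 13
r[6] = max(2+13-3, 7+13-3, 6+6-3, 13+7-3, 13+2-3, 15+0) = 17
r[7] = max(2+17-3, 7+13-3, 6+13-3, …, 15+2-3, 23+0) = 23
r[8] = max(2+23-3, 7+17-3, 6+13-3, …, 23+2-3, 21+0) = 23
r[9] = max(2+23-3, 7+23-3, 6+17-3, …, 21+2-3, 13+0) = 27
r[10] = max(2+27-3, 7+23-3, 6+23-3, …, 13+2-3, 25+0) = 27
One optimal plan: pieces 4 + 4 + 2 (2 cuts) → €33 − €6 = €27.

27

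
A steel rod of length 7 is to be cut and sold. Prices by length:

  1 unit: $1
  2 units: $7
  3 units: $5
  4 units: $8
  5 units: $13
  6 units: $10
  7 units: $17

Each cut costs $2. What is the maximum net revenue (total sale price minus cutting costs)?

Consider every possible first cut. r[k] is the best of p[i]+r[k−i] over all sellable i≤k, charging 2 whenever i<k.
r[1] = 1
r[2] = max(1+1-2, 7+0) = 7
r[3] = max(1+7-2, 7+1-2, 5+0) = 6
r[4] = max(1+6-2, 7+7-2, 5+1-2, 8+0) = 12
r[5] = max(1+12-2, 7+6-2, 5+7-2, 8+1-2, 13+0) = 13
r[6] = max(1+13-2, 7+12-2, 5+6-2, 8+7-2, 13+1-2, 10+0) = 17
r[7] = max(1+17-2, 7+13-2, 5+12-2, …, 10+1-2, 17+0) = 18
One optimal plan: pieces 5 + 2 (1 cut) → $20 − $2 = $18.

18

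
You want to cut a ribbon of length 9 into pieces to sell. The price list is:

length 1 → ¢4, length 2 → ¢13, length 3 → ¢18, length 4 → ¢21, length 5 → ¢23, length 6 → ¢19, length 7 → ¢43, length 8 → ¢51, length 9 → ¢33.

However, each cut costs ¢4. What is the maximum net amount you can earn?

Build r[k] bottom-up: r[k] = max over allowed piece i of (p[i] + r[k−i]) − 4 per cut.
r[1] = 4
r[2] = max(4+4-4, 13+0) = 13
r[3] = max(4+13-4, 13+4-4, 18+0) = 18
r[4] = max(4+18-4, 13+13-4, 18+4-4, 21+0) = 22
r[5] = max(4+22-4, 13+18-4, 18+13-4, 21+4-4, 23+0) = 27
r[6] = max(4+27-4, 13+22-4, 18+18-4, 21+13-4, 23+4-4, 19+0) = 32
r[7] = max(4+32-4, 13+27-4, 18+22-4, …, 19+4-4, 43+0) = 43
r[8] = max(4+43-4, 13+32-4, 18+27-4, …, 43+4-4, 51+0) = 51
r[9] = max(4+51-4, 13+43-4, 18+32-4, …, 51+4-4, 33+0) = 52
One optimal plan: pieces 7 + 2 (1 cut) → ¢56 − ¢4 = ¢52.

52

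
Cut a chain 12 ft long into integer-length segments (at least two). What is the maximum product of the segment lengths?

Fill f[k] for k=2..12: at each k try every first piece i and multiply by the better of (k−i) uncut or f[k−i].
Small cases: f[2]=1, f[3]=2, f[4]=4, f[5]=6, f[6]=9.
f[7] = max(1·9, 2·6, 3·4, 4·3, 5·2, 6·1) = 12
f[8] = max(1·12, 2·9, 3·6, …, 6·2, 7·1) = 18
f[9] = max(1·18, 2·12, 3·9, …, 7·2, 8·1) = 27
f[10] = max(1·27, 2·18, 3·12, …, 8·2, 9·1) = 36
f[11] = max(1·36, 2·27, 3·18, …, 9·2, 10·1) = 54
f[12] = max(1·54, 2·36, 3·27, …, 10·2, 11·1) = 81
One optimal split: 3 + 3 + 3 + 3; product 3·3·3·3 = 81.

81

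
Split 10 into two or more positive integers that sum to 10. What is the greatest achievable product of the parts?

36

Define m[k] = max over 1≤i<k of i · max(k−i, m[k−i]); the inner max lets the remainder stay uncut if that's better.
m[2] = 1×max(1,0) = 1×1 = 1
m[3] = max(1×2, 2×1) = 2
m[4] = max(1×3, 2×2, 3×1) = 4
m[5] = max(1×4, 2×3, 3×2, 4×1) = 6
m[6] = max(1×6, 2×4, 3×3, 4×2, 5×1) = 9
m[7] = max(1×9, 2×6, 3×4, 4×3, 5×2, 6×1) = 12
m[8] = max(1×12, 2×9, 3×6, …, 6×2, 7×1) = 18
m[9] = max(1×18, 2×12, 3×9, …, 7×2, 8×1) = 27
m[10] = max(1×27, 2×18, 3×12, …, 8×2, 9×1) = 36
One optimal split: 3 + 3 + 2 + 2; product 3×3×2×2 = 36.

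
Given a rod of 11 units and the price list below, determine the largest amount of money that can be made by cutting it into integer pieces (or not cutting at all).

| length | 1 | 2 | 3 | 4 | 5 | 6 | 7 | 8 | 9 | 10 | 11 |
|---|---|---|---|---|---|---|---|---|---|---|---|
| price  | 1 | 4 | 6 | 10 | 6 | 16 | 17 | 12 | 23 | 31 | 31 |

32

Let r[k] be the best obtainable value from length k. For each k, try every first piece i and keep the best of price[i] + r[k−i].
r[1] = 1
r[2] = 4
r[3] = 6
r[4] = 10
r[5] = 11  (first piece 1, then r[4]=10)
r[6] = 16
r[7] = 17  (first piece 1, then r[6]=16)
r[8] = 20  (first piece 2, then r[6]=16)
r[9] = 23
r[10] = 31
r[11] = 32  (first piece 1, then r[10]=31)
One optimal cutting: 10 + 1 → 31 + 1 = 32.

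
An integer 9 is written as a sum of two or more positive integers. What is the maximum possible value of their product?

27

Let g[k] be the best product for length k (with at least one cut). For each first piece i, the rest contributes max(k−i, g[k−i]).
g[2] = 1*max(1,0) = 1*1 = 1
g[3] = 1*max(2,1) = 1*2 = 2
g[4] = 2*max(2,1) = 2*2 = 4
g[5] = 2*max(3,2) = 2*3 = 6
g[6] = 3*max(3,2) = 3*3 = 9
g[7] = 2*max(5,6) = 2*6 = 12
g[8] = 2*max(6,9) = 2*9 = 18
g[9] = 3*max(6,9) = 3*9 = 27
One optimal split: 3 + 3 + 3; product 3*3*3 = 27.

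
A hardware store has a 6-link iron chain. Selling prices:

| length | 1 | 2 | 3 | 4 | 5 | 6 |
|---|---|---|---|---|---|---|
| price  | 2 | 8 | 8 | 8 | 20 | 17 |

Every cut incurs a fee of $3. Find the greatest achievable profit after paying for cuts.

Build net[k] bottom-up: net[k] = max over allowed piece i of (p[i] + net[k−i]) − 3 per cut.
net[1] = 2
net[2] = 8
net[3] = 8
net[4] = 13  (first piece 2, then net[2]=8)
net[5] = 20
net[6] = 19  (first piece 1, then net[5]=20)
One optimal plan: pieces 5 + 1 (1 cut) → $22 − $3 = $19.

19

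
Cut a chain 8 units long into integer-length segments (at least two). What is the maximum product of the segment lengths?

18

Fill m[k] for k=2..8: at each k try every first piece i and multiply by the better of (k−i) uncut or m[k−i].
m[2] = 1×max(1,0) = 1×1 = 1
m[3] = max(1×2, 2×1) = 2
m[4] = max(1×3, 2×2, 3×1) = 4
m[5] = max(1×4, 2×3, 3×2, 4×1) = 6
m[6] = max(1×6, 2×4, 3×3, 4×2, 5×1) = 9
m[7] = max(1×9, 2×6, 3×4, 4×3, 5×2, 6×1) = 12
m[8] = max(1×12, 2×9, 3×6, …, 6×2, 7×1) = 18
One optimal split: 3 + 3 + 2; product 3×3×2 = 18.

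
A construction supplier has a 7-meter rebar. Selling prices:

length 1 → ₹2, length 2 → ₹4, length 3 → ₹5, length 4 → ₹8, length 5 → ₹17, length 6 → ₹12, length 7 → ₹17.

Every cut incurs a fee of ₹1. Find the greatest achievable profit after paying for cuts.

20

Consider every possible first cut. net[k] is the best of p[i]+net[k−i] over all sellable i≤k, charging 1 whenever i<k.
net[1] = 2
net[2] = 4
net[3] = 5  (first piece 1, then net[2]=4)
net[4] = 8
net[5] = 17
net[6] = 18  (first piece 1, then net[5]=17)
net[7] = 20  (first piece 2, then net[5]=17)
One optimal plan: pieces 5 + 2 (1 cut) → ₹21 − ₹1 = ₹20.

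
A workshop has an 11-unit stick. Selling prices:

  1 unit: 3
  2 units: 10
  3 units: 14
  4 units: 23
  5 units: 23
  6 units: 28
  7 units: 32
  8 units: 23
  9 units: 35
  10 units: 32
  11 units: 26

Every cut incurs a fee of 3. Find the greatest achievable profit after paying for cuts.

54

Consider every possible first cut. v[k] is the best of p[i]+v[k−i] over all sellable i≤k, charging 3 whenever i<k.
v[1] = 3
v[2] = 10
v[3] = 14
v[4] = 23
v[5] = 23  (first piece 1, then v[4]=23)
v[6] = 30  (first piece 2, then v[4]=23)
v[7] = 34  (first piece 3, then v[4]=23)
v[8] = 43  (first piece 4, then v[4]=23)
v[9] = 43  (first piece 1, then v[8]=43)
v[10] = 50  (first piece 2, then v[8]=43)
v[11] = 54  (first piece 3, then v[8]=43)
One optimal plan: pieces 4 + 4 + 3 (2 cuts) → 60 − 6 = 54.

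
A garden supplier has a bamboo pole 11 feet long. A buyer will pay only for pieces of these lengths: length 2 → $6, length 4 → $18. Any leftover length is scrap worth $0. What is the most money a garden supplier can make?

Consider every possible first cut. r[k] is the best of p[i]+r[k−i] over all sellable i≤k.
r[1] = 0
r[2] = 6
r[3] = 6
r[4] = 18
r[5] = 18
r[6] = 24  (first piece 2, then r[4]=18)
r[7] = 24
r[8] = 36  (first piece 4, then r[4]=18)
r[9] = 36
r[10] = 42  (first piece 2, then r[8]=36)
r[11] = 42
One optimal cutting: pieces 4 + 4 + 2 with 1 foot of scrap → $42.

42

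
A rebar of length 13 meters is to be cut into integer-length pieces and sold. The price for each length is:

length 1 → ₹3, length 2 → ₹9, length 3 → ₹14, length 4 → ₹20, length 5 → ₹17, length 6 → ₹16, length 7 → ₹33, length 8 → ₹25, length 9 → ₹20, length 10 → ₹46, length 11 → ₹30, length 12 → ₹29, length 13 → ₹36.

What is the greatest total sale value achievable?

Build r[k] bottom-up: r[k] = max over allowed piece i of (p[i] + r[k−i]).
r[1] = 3
r[2] = max(3+3, 9+0) = 9
r[3] = max(3+9, 9+3, 14+0) = 14
r[4] = max(3+14, 9+9, 14+3, 20+0) = 20
r[5] = max(3+20, 9+14, 14+9, 20+3, 17+0) = 23
r[6] = max(3+23, 9+20, 14+14, 20+9, 17+3, 16+0) = 29
r[7] = max(3+29, 9+23, 14+20, …, 16+3, 33+0) = 34
r[8] = max(3+34, 9+29, 14+23, …, 33+3, 25+0) = 40
r[9] = max(3+40, 9+34, 14+29, …, 25+3, 20+0) = 43
r[10] = max(3+43, 9+40, 14+34, …, 20+3, 46+0) = 49
r[11] = max(3+49, 9+43, 14+40, …, 46+3, 30+0) = 54
r[12] = max(3+54, 9+49, 14+43, …, 30+3, 29+0) = 60
r[13] = max(3+60, 9+54, 14+49, …, 29+3, 36+0) = 63
One optimal cutting: 4 + 4 + 4 + 1 → ₹20 + ₹20 + ₹20 + ₹3 = ₹63.

63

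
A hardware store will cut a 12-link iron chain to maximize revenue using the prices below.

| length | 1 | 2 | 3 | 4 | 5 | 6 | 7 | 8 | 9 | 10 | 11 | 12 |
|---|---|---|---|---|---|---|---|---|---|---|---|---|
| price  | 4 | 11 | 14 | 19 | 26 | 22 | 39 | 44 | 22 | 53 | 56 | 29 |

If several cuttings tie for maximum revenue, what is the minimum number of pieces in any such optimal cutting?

3

Consider every possible first cut. r[k] is the best of p[i]+r[k−i] over all sellable i≤k.
r[1] = 4
r[2] = max(4+4, 11+0) = 11
r[3] = max(4+11, 11+4, 14+0) = 15
r[4] = max(4+15, 11+11, 14+4, 19+0) = 22
r[5] = max(4+22, 11+15, 14+11, 19+4, 26+0) = 26
r[6] = max(4+26, 11+22, 14+15, 19+11, 26+4, 22+0) = 33
r[7] = max(4+33, 11+26, 14+22, …, 22+4, 39+0) = 39
r[8] = max(4+39, 11+33, 14+26, …, 39+4, 44+0) = 44
r[9] = max(4+44, 11+39, 14+33, …, 44+4, 22+0) = 50
r[10] = max(4+50, 11+44, 14+39, …, 22+4, 53+0) = 55
r[11] = max(4+55, 11+50, 14+44, …, 53+4, 56+0) = 61
r[12] = max(4+61, 11+55, 14+50, …, 56+4, 29+0) = 66
Maximum revenue is $66.
Now minimize piece count subject to staying optimal: for each k, pieces[k] = 1 + min over i with p[i]+r[k−i]=r[k] of pieces[k−i].
pieces[9] = 2
pieces[10] = 2
pieces[11] = 3
pieces[12] = 3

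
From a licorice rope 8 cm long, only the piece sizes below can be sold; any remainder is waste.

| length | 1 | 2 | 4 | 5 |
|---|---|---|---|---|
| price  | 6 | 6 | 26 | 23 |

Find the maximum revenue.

Build r[k] bottom-up: r[k] = max over allowed piece i of (p[i] + r[k−i]).
r[1] = 6
r[2] = 12  (first piece 1, then r[1]=6)
r[3] = 18  (first piece 1, then r[2]=12)
r[4] = 26
r[5] = 32  (first piece 1, then r[4]=26)
r[6] = 38  (first piece 1, then r[5]=32)
r[7] = 44  (first piece 1, then r[6]=38)
r[8] = 52  (first piece 4, then r[4]=26)
One optimal cutting: 4 + 4 → ¢52.

52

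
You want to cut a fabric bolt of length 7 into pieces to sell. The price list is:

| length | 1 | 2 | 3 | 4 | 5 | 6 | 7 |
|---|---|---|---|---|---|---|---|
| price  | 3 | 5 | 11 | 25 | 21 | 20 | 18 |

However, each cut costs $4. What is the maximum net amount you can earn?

32

Consider every possible first cut. r[k] is the best of p[i]+r[k−i] over all sellable i≤k, charging 4 whenever i<k.
r[1] = 3
r[2] = max(3+3-4, 5+0) = 5
r[3] = max(3+5-4, 5+3-4, 11+0) = 11
r[4] = max(3+11-4, 5+5-4, 11+3-4, 25+0) = 25
r[5] = max(3+25-4, 5+11-4, 11+5-4, 25+3-4, 21+0) = 24
r[6] = max(3+24-4, 5+25-4, 11+11-4, 25+5-4, 21+3-4, 20+0) = 26
r[7] = max(3+26-4, 5+24-4, 11+25-4, …, 20+3-4, 18+0) = 32
One optimal plan: pieces 4 + 3 (1 cut) → $36 − $4 = $32.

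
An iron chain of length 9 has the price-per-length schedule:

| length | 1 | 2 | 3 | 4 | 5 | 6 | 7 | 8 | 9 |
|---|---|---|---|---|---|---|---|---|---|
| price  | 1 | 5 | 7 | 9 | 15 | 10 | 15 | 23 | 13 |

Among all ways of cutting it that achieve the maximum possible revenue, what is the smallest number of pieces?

3

Let r[k] be the best obtainable value from length k. For each k, try every first piece i and keep the best of price[i] + r[k−i].
r[1] = 1
r[2] = max(1+1, 5+0) = 5
r[3] = max(1+5, 5+1, 7+0) = 7
r[4] = max(1+7, 5+5, 7+1, 9+0) = 10
r[5] = max(1+10, 5+7, 7+5, 9+1, 15+0) = 15
r[6] = max(1+15, 5+10, 7+7, 9+5, 15+1, 10+0) = 16
r[7] = max(1+16, 5+15, 7+10, …, 10+1, 15+0) = 20
r[8] = max(1+20, 5+16, 7+15, …, 15+1, 23+0) = 23
r[9] = max(1+23, 5+20, 7+16, …, 23+1, 13+0) = 25
Maximum revenue is $25.
Now minimize piece count subject to staying optimal: for each k, pieces[k] = 1 + min over i with p[i]+r[k−i]=r[k] of pieces[k−i].
pieces[6] = 2
pieces[7] = 2
pieces[8] = 1
pieces[9] = 3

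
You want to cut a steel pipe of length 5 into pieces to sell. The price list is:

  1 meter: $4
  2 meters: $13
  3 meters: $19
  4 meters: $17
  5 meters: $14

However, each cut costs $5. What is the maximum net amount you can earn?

Build net[k] bottom-up: net[k] = max over allowed piece i of (p[i] + net[k−i]) − 5 per cut.
net[1] = 4
net[2] = max(4+4-5, 13+0) = 13
net[3] = max(4+13-5, 13+4-5, 19+0) = 19
net[4] = max(4+19-5, 13+13-5, 19+4-5, 17+0) = 21
net[5] = max(4+21-5, 13+19-5, 19+13-5, 17+4-5, 14+0) = 27
One optimal plan: pieces 3 + 2 (1 cut) → $32 − $5 = $27.

27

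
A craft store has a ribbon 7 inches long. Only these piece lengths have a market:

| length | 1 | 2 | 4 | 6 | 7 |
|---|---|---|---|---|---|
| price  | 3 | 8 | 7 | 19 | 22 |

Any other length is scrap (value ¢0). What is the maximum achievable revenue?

Let best[k] be the best obtainable value from length k. For each k, try every first piece i and keep the best of price[i] + best[k−i].
best[1] = 3
best[2] = 8
best[3] = 11  (first piece 1, then best[2]=8)
best[4] = 16  (first piece 2, then best[2]=8)
best[5] = 19  (first piece 1, then best[4]=16)
best[6] = 24  (first piece 2, then best[4]=16)
best[7] = 27  (first piece 1, then best[6]=24)
One optimal cutting: 2 + 2 + 2 + 1 → ¢27.

27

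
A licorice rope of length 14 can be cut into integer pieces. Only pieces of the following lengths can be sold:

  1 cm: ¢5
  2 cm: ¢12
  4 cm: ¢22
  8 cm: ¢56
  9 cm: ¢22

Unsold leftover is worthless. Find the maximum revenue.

Consider every possible first cut. r[k] is the best of p[i]+r[k−i] over all sellable i≤k.
r[1] = 5
r[2] = 12
r[3] = 17  (first piece 1, then r[2]=12)
r[4] = 24  (first piece 2, then r[2]=12)
r[5] = 29  (first piece 1, then r[4]=24)
r[6] = 36  (first piece 2, then r[4]=24)
r[7] = 41  (first piece 1, then r[6]=36)
r[8] = 56
r[9] = 61  (first piece 1, then r[8]=56)
r[10] = 68  (first piece 2, then r[8]=56)
r[11] = 73  (first piece 1, then r[10]=68)
r[12] = 80  (first piece 2, then r[10]=68)
r[13] = 85  (first piece 1, then r[12]=80)
r[14] = 92  (first piece 2, then r[12]=80)
One optimal cutting: 8 + 2 + 2 + 2 → ¢92.

92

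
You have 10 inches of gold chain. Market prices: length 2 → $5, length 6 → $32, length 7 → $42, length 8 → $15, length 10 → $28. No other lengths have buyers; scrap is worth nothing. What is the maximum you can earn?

47

Build best[k] bottom-up: best[k] = max over allowed piece i of (p[i] + best[k−i]).
best[1] = 0
best[2] = 5
best[3] = 5
best[4] = 10  (first piece 2, then best[2]=5)
best[5] = 10
best[6] = max(5+10, 32+0) = 32
best[7] = max(5+10, 32+0, 42+0) = 42
best[8] = max(5+32, 32+5, 42+0, 15+0) = 42
best[9] = max(5+42, 32+5, 42+5, 15+0) = 47
best[10] = max(5+42, 32+10, 42+5, 15+5, 28+0) = 47
One optimal cutting: pieces 7 + 2 with 1 inch of scrap → $47.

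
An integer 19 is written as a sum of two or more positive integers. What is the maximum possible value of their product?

972

Let g[k] be the best product for length k (with at least one cut). For each first piece i, the rest contributes max(k−i, g[k−i]).
g[2] = 1×max(1,0) = 1×1 = 1
g[3] = 1×max(2,1) = 1×2 = 2
g[4] = 2×max(2,1) = 2×2 = 4
g[5] = 2×max(3,2) = 2×3 = 6
g[6] = 3×max(3,2) = 3×3 = 9
g[7] = 2×max(5,6) = 2×6 = 12
g[8] = 2×max(6,9) = 2×9 = 18
g[9] = 3×max(6,9) = 3×9 = 27
g[10] = 2×max(8,18) = 2×18 = 36
g[11] = 2×max(9,27) = 2×27 = 54
g[12] = 3×max(9,27) = 3×27 = 81
g[13] = 2×max(11,54) = 2×54 = 108
g[14] = 2×max(12,81) = 2×81 = 162
g[15] = 3×max(12,81) = 3×81 = 243
g[16] = 2×max(14,162) = 2×162 = 324
g[17] = 2×max(15,243) = 2×243 = 486
g[18] = 3×max(15,243) = 3×243 = 729
g[19] = 2×max(17,486) = 2×486 = 972
One optimal split: 3 + 3 + 3 + 3 + 3 + 2 + 2; product 3×3×3×3×3×2×2 = 972.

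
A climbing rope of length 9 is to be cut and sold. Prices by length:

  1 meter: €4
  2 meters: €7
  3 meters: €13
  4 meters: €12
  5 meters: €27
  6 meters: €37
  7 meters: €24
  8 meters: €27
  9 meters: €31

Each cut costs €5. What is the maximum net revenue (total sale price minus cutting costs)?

Build net[k] bottom-up: net[k] = max over allowed piece i of (p[i] + net[k−i]) − 5 per cut.
net[1] = 4
net[2] = max(4+4-5, 7+0) = 7
net[3] = max(4+7-5, 7+4-5, 13+0) = 13
net[4] = max(4+13-5, 7+7-5, 13+4-5, 12+0) = 12
net[5] = max(4+12-5, 7+13-5, 13+7-5, 12+4-5, 27+0) = 27
net[6] = max(4+27-5, 7+12-5, 13+13-5, 12+7-5, 27+4-5, 37+0) = 37
net[7] = max(4+37-5, 7+27-5, 13+12-5, …, 37+4-5, 24+0) = 36
net[8] = max(4+36-5, 7+37-5, 13+27-5, …, 24+4-5, 27+0) = 39
net[9] = max(4+39-5, 7+36-5, 13+37-5, …, 27+4-5, 31+0) = 45
One optimal plan: pieces 6 + 3 (1 cut) → €50 − €5 = €45.

45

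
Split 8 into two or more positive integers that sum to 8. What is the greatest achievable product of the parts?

Define prod[k] = max over 1≤i<k of i · max(k−i, prod[k−i]); the inner max lets the remainder stay uncut if that's better.
prod[2] = 1×max(1,0) = 1×1 = 1
prod[3] = max(1×2, 2×1) = 2
prod[4] = max(1×3, 2×2, 3×1) = 4
prod[5] = max(1×4, 2×3, 3×2, 4×1) = 6
prod[6] = max(1×6, 2×4, 3×3, 4×2, 5×1) = 9
prod[7] = max(1×9, 2×6, 3×4, 4×3, 5×2, 6×1) = 12
prod[8] = max(1×12, 2×9, 3×6, …, 6×2, 7×1) = 18
One optimal split: 3 + 3 + 2; product 3×3×2 = 18.

18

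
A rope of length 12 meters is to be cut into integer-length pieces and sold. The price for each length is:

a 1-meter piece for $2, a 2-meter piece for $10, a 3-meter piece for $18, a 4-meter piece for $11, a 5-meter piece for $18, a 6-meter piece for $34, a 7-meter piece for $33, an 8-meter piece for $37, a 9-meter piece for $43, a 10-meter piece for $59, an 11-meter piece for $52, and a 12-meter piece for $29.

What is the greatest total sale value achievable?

72

Build v[k] bottom-up: v[k] = max over allowed piece i of (p[i] + v[k−i]).
v[1] = 2
v[2] = max(2+2, 10+0) = 10
v[3] = max(2+10, 10+2, 18+0) = 18
v[4] = max(2+18, 10+10, 18+2, 11+0) = 20
v[5] = max(2+20, 10+18, 18+10, 11+2, 18+0) = 28
v[6] = max(2+28, 10+20, 18+18, 11+10, 18+2, 34+0) = 36
v[7] = max(2+36, 10+28, 18+20, …, 34+2, 33+0) = 38
v[8] = max(2+38, 10+36, 18+28, …, 33+2, 37+0) = 46
v[9] = max(2+46, 10+38, 18+36, …, 37+2, 43+0) = 54
v[10] = max(2+54, 10+46, 18+38, …, 43+2, 59+0) = 59
v[11] = max(2+59, 10+54, 18+46, …, 59+2, 52+0) = 64
v[12] = max(2+64, 10+59, 18+54, …, 52+2, 29+0) = 72
One optimal cutting: 3 + 3 + 3 + 3 → $18 + $18 + $18 + $18 = $72.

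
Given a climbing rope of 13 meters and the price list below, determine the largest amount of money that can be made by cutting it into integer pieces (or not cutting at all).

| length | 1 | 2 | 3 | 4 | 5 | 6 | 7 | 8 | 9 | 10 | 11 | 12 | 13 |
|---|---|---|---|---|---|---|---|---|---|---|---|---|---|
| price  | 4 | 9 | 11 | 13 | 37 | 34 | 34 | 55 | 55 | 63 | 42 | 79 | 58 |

Consider every possible first cut. R[k] is the best of p[i]+R[k−i] over all sellable i≤k.
R[1] = 4
R[2] = 9
R[3] = 13  (first piece 1, then R[2]=9)
R[4] = 18  (first piece 2, then R[2]=9)
R[5] = 37
R[6] = 41  (first piece 1, then R[5]=37)
R[7] = 46  (first piece 2, then R[5]=37)
R[8] = 55
R[9] = 59  (first piece 1, then R[8]=55)
R[10] = 74  (first piece 5, then R[5]=37)
R[11] = 78  (first piece 1, then R[10]=74)
R[12] = 83  (first piece 2, then R[10]=74)
R[13] = 92  (first piece 5, then R[8]=55)
One optimal cutting: 8 + 5 → €55 + €37 = €92.

92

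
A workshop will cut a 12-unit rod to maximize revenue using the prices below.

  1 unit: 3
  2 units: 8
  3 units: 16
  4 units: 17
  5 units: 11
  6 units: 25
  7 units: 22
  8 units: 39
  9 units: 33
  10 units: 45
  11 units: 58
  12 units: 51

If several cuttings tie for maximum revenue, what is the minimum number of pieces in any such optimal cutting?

Build r[k] bottom-up: r[k] = max over allowed piece i of (p[i] + r[k−i]).
r[1] = 3
r[2] = max(3+3, 8+0) = 8
r[3] = max(3+8, 8+3, 16+0) = 16
r[4] = max(3+16, 8+8, 16+3, 17+0) = 19
r[5] = max(3+19, 8+16, 16+8, 17+3, 11+0) = 24
r[6] = max(3+24, 8+19, 16+16, 17+8, 11+3, 25+0) = 32
r[7] = max(3+32, 8+24, 16+19, …, 25+3, 22+0) = 35
r[8] = max(3+35, 8+32, 16+24, …, 22+3, 39+0) = 40
r[9] = max(3+40, 8+35, 16+32, …, 39+3, 33+0) = 48
r[10] = max(3+48, 8+40, 16+35, …, 33+3, 45+0) = 51
r[11] = max(3+51, 8+48, 16+40, …, 45+3, 58+0) = 58
r[12] = max(3+58, 8+51, 16+48, …, 58+3, 51+0) = 64
Maximum revenue is 64.
Now minimize piece count subject to staying optimal: for each k, pieces[k] = 1 + min over i with p[i]+r[k−i]=r[k] of pieces[k−i].
pieces[9] = 3
pieces[10] = 4
pieces[11] = 1
pieces[12] = 4

4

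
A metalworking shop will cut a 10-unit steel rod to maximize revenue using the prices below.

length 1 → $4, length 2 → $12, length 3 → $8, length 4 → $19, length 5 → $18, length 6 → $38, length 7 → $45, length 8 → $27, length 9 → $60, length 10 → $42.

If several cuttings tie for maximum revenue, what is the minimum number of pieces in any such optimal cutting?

2

Consider every possible first cut. r[k] is the best of p[i]+r[k−i] over all sellable i≤k.
r[1] = 4
r[2] = max(4+4, 12+0) = 12
r[3] = max(4+12, 12+4, 8+0) = 16
r[4] = max(4+16, 12+12, 8+4, 19+0) = 24
r[5] = max(4+24, 12+16, 8+12, 19+4, 18+0) = 28
r[6] = max(4+28, 12+24, 8+16, 19+12, 18+4, 38+0) = 38
r[7] = max(4+38, 12+28, 8+24, …, 38+4, 45+0) = 45
r[8] = max(4+45, 12+38, 8+28, …, 45+4, 27+0) = 50
r[9] = max(4+50, 12+45, 8+38, …, 27+4, 60+0) = 60
r[10] = max(4+60, 12+50, 8+45, …, 60+4, 42+0) = 64
Maximum revenue is $64.
Now minimize piece count subject to staying optimal: for each k, pieces[k] = 1 + min over i with p[i]+r[k−i]=r[k] of pieces[k−i].
pieces[7] = 1
pieces[8] = 2
pieces[9] = 1
pieces[10] = 2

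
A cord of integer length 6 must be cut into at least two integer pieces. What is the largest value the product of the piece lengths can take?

9

Define m[k] = max over 1≤i<k of i · max(k−i, m[k−i]); the inner max lets the remainder stay uncut if that's better.
m[2] = 1×max(1,0) = 1×1 = 1
m[3] = 1×max(2,1) = 1×2 = 2
m[4] = 2×max(2,1) = 2×2 = 4
m[5] = 2×max(3,2) = 2×3 = 6
m[6] = 3×max(3,2) = 3×3 = 9
One optimal split: 3 + 3; product 3×3 = 9.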